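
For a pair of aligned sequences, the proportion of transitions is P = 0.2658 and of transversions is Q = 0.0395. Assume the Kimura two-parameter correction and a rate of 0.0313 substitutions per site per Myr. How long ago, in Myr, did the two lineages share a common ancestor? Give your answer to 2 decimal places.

7.09

Under the Kimura two-parameter model, d = −½ ln(1 − 2P − Q) − ¼ ln(1 − 2Q).
1 − 2P − Q = 0.4289, giving −½ ln(0.4289) = 0.423266.
1 − 2Q = 0.921, giving −¼ ln(0.921) = 0.020574.
d = 0.423266 + 0.020574 = 0.443840.
Under a molecular clock d = 2μt, so t = d/(2μ) = 0.443840 / (2 × 0.0313) = 7.09 Myr.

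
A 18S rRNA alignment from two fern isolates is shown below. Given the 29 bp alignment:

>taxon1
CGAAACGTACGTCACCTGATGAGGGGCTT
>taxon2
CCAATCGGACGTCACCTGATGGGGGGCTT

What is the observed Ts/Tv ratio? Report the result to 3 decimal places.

Transitions are A↔G and C↔T; transversions are all other mismatches.
Transitions: 1. Transversions: 3.
R = 1/3 = 0.333333… ≈ 0.333 (to 3 d.p.).

0.333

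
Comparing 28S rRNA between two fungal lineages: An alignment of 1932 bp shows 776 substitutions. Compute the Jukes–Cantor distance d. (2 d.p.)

0.58

p = 776/1932 ≈ 0.401656.
d = −(3/4) ln(1 − 4p/3) = −0.75 ln(1 − 0.535541) = −0.75 ln(0.464459)
  = −0.75 × (-0.766882) = 0.575162 substitutions/site.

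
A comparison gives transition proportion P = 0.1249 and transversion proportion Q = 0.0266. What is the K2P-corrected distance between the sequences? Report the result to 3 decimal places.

0.175

Under the Kimura two-parameter model, d = −½ ln(1 − 2P − Q) − ¼ ln(1 − 2Q).
1 − 2P − Q = 0.7236, giving −½ ln(0.7236) = 0.161758.
1 − 2Q = 0.9468, giving −¼ ln(0.9468) = 0.013667.
d = 0.161758 + 0.013667 = 0.175425.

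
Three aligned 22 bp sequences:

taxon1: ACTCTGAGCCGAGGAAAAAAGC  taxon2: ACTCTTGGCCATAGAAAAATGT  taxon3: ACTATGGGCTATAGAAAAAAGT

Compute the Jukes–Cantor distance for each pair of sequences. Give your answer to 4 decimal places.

taxon1–taxon2: 7/22 sites differ → p ≈ 0.318182, d = −0.75 ln(1 − 0.424243) = 0.414052 ≈ 0.4141.
taxon1–taxon3: 7/22 sites differ → p ≈ 0.318182, d = −0.75 ln(1 − 0.424243) = 0.414052 ≈ 0.4141.
taxon2–taxon3: 4/22 sites differ → p ≈ 0.181818, d = −0.75 ln(1 − 0.242424) = 0.208224 ≈ 0.2082.

d(taxon1,taxon2) = 0.4141, d(taxon1,taxon3) = 0.4141, d(taxon2,taxon3) = 0.2082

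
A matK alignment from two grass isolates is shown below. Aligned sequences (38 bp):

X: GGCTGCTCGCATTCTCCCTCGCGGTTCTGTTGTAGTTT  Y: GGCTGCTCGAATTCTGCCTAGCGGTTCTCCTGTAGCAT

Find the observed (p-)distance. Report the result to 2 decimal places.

The sequences differ at 7 of 38 positions (sites 10, 16, 20, 29, 30, 36, 37).
p = 7/38 = 0.184210… ≈ 0.18 (to 2 d.p.).

0.18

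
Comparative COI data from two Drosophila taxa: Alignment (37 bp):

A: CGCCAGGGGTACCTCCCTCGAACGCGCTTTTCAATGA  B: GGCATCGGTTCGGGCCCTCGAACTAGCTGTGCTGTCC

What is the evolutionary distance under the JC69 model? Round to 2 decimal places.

The sequences differ at 17 of 37 sites, so p = 17/37 ≈ 0.459459.
d = −(3/4) ln(1 − 4p/3) = −0.75 ln(1 − 0.612612) = −0.75 ln(0.387388)
  = −0.75 × (-0.948329) = 0.711247 substitutions/site.

0.71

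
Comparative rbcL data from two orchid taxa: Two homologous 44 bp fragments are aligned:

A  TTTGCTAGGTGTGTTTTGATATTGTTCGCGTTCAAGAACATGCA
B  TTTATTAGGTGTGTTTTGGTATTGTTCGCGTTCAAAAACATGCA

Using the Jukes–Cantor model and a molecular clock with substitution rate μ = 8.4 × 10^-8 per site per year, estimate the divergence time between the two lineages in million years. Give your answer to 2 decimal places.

The sequences differ at 4 of 44 sites (4, 5, 19, 36), so p = 4/44 ≈ 0.090909.
d = −(3/4) ln(1 − 4p/3) = −0.75 ln(1 − 0.121212) = −0.75 ln(0.878788)
  = −0.75 × (-0.129212) = 0.096909 substitutions/site.
Under a molecular clock d = 2μt, so t = d/(2μ) = 0.096909 / (2 × 8.4 × 10^-8) = 0.58 million years.

0.58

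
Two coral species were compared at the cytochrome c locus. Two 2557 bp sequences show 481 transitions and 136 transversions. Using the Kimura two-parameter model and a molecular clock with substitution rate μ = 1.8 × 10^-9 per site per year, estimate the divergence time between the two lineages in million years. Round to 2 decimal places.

85.74

P = 481/2557 ≈ 0.188111 and Q = 136/2557 ≈ 0.053187.
Under the Kimura two-parameter model, d = −½ ln(1 − 2P − Q) − ¼ ln(1 − 2Q).
1 − 2P − Q = 0.570591, giving −½ ln(0.570591) = 0.280541.
1 − 2Q = 0.893626, giving −¼ ln(0.893626) = 0.028117.
d = 0.280541 + 0.028117 = 0.308658.
Under a molecular clock d = 2μt, so t = d/(2μ) = 0.308658 / (2 × 1.8 × 10^-9) = 85.74 million years.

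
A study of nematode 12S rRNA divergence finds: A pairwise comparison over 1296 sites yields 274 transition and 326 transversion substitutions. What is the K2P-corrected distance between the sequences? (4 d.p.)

P = 274/1296 ≈ 0.21142 and Q = 326/1296 ≈ 0.251543.
Under the Kimura two-parameter model, d = −½ ln(1 − 2P − Q) − ¼ ln(1 − 2Q).
1 − 2P − Q = 0.325617, giving −½ ln(0.325617) = 0.561017.
1 − 2Q = 0.496914, giving −¼ ln(0.496914) = 0.174835.
d = 0.561017 + 0.174835 = 0.735852.

0.7359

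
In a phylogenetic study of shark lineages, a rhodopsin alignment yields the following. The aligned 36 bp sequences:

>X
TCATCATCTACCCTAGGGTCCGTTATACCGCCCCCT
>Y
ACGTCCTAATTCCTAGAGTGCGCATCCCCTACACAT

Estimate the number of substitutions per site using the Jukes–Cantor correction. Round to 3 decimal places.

0.824

The sequences differ at 18 of 36 sites, so p = 18/36 = 0.5.
d = −(3/4) ln(1 − 4p/3) = −0.75 ln(1 − 0.666667) = −0.75 ln(0.333333)
  = −0.75 × (-1.098613) = 0.823960 substitutions/site.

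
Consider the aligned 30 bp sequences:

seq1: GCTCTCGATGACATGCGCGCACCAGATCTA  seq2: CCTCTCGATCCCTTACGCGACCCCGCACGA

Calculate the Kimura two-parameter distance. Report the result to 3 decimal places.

0.530

Of 30 sites, 1 differences are transitions and 10 are transversions, so P = 1/30 ≈ 0.033333 and Q = 10/30 ≈ 0.333333.
Under the Kimura two-parameter model, d = −½ ln(1 − 2P − Q) − ¼ ln(1 − 2Q).
1 − 2P − Q = 0.600001, giving −½ ln(0.600001) = 0.255412.
1 − 2Q = 0.333334, giving −¼ ln(0.333334) = 0.274653.
d = 0.255412 + 0.274653 = 0.530065.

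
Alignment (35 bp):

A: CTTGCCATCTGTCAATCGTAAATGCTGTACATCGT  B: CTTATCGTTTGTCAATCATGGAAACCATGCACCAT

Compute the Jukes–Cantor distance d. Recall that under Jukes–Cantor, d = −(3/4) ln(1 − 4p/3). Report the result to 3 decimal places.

The sequences differ at 14 of 35 sites, so p = 14/35 = 0.4.
d = −(3/4) ln(1 − 4p/3) = −0.75 ln(1 − 0.533333) = −0.75 ln(0.466667)
  = −0.75 × (-0.762139) = 0.571604 substitutions/site.

0.572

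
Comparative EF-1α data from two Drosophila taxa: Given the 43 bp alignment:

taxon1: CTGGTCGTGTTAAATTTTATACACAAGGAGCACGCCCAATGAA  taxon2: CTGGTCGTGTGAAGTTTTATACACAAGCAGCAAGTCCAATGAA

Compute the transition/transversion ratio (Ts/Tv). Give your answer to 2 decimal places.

Transitions are A↔G and C↔T; transversions are all other mismatches.
Transitions: 2. Transversions: 3.
R = 2/3 = 0.666666… ≈ 0.67 (to 2 d.p.).

0.67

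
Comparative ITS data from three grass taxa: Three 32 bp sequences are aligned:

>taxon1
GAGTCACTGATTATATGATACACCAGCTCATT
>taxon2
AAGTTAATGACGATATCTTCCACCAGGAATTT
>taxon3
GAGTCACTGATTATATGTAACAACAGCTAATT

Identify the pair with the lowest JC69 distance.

taxon1–taxon2: 12/32 differ, p = 0.375, d = 0.520.
taxon1–taxon3: 4/32 differ, p = 0.125, d = 0.137.
taxon2–taxon3: 12/32 differ, p = 0.375, d = 0.520.
The smallest distance is between taxon1 and taxon3.

taxon1 and taxon3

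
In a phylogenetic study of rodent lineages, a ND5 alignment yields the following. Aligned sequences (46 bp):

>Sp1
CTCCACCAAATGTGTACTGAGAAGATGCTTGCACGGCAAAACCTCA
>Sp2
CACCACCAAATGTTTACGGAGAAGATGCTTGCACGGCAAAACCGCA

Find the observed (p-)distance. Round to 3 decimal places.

0.087

The sequences differ at 4 of 46 positions (sites 2, 14, 18, 44).
p = 4/46 = 0.086956… ≈ 0.087 (to 3 d.p.).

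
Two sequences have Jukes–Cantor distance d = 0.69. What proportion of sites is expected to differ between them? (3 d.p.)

0.451

p = (3/4)(1 − e^(−4d/3)) = 0.75 × (1 − e^(-0.92)) = 0.75 × (1 − 0.398519) = 0.451111.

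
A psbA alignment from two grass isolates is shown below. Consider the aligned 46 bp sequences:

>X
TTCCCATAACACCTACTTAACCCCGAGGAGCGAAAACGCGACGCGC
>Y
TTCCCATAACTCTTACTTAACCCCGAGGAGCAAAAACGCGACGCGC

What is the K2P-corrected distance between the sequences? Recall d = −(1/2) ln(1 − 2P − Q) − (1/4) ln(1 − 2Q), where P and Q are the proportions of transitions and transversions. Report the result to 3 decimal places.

Of 46 sites, 2 differences are transitions and 1 are transversions, so P = 2/46 ≈ 0.043478 and Q = 1/46 ≈ 0.021739.
Under the Kimura two-parameter model, d = −½ ln(1 − 2P − Q) − ¼ ln(1 − 2Q).
1 − 2P − Q = 0.891305, giving −½ ln(0.891305) = 0.057534.
1 − 2Q = 0.956522, giving −¼ ln(0.956522) = 0.011113.
d = 0.057534 + 0.011113 = 0.068647.

0.069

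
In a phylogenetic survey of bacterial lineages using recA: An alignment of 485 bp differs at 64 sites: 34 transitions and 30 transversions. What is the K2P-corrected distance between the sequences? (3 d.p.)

0.146

P = 34/485 ≈ 0.070103 and Q = 30/485 ≈ 0.061856.
Under the Kimura two-parameter model, d = −½ ln(1 − 2P − Q) − ¼ ln(1 − 2Q).
1 − 2P − Q = 0.797938, giving −½ ln(0.797938) = 0.112862.
1 − 2Q = 0.876288, giving −¼ ln(0.876288) = 0.033015.
d = 0.112862 + 0.033015 = 0.145877.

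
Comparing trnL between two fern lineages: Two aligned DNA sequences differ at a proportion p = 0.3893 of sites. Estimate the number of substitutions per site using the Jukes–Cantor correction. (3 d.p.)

0.549

d = −(3/4) ln(1 − 4p/3) = −0.75 ln(1 − 0.519067) = −0.75 ln(0.480933)
  = −0.75 × (-0.732027) = 0.549020 substitutions/site.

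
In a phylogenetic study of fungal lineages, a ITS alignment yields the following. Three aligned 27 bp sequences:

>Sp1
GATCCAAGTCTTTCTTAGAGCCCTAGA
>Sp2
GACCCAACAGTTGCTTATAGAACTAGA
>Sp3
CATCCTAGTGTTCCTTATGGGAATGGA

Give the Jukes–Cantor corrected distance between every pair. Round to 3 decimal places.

Sp1–Sp2: 8/27 sites differ → p ≈ 0.296296, d = −0.75 ln(1 − 0.395061) = 0.376971 ≈ 0.377.
Sp1–Sp3: 10/27 sites differ → p ≈ 0.37037, d = −0.75 ln(1 − 0.493827) = 0.510658 ≈ 0.511.
Sp2–Sp3: 10/27 sites differ → p ≈ 0.37037, d = −0.75 ln(1 − 0.493827) = 0.510658 ≈ 0.511.

d(Sp1,Sp2) = 0.377, d(Sp1,Sp3) = 0.511, d(Sp2,Sp3) = 0.511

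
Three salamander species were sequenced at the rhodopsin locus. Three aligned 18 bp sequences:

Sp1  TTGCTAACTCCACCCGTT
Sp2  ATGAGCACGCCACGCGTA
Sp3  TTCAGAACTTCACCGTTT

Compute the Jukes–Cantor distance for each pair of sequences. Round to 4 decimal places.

Sp1–Sp2: 7/18 sites differ → p ≈ 0.388889, d = −0.75 ln(1 − 0.518519) = 0.548166 ≈ 0.5482.
Sp1–Sp3: 6/18 sites differ → p ≈ 0.333333, d = −0.75 ln(1 − 0.444444) = 0.440839 ≈ 0.4408.
Sp2–Sp3: 9/18 sites differ → p = 0.5, d = −0.75 ln(1 − 0.666667) = 0.823960 ≈ 0.8240.

d(Sp1,Sp2) = 0.5482, d(Sp1,Sp3) = 0.4408, d(Sp2,Sp3) = 0.8240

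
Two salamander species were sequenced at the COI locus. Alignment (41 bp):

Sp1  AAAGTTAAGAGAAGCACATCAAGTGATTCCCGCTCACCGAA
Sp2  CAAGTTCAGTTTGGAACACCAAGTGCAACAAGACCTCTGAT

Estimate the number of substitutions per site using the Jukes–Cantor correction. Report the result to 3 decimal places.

The sequences differ at 18 of 41 sites, so p = 18/41 ≈ 0.439024.
d = −(3/4) ln(1 − 4p/3) = −0.75 ln(1 − 0.585365) = −0.75 ln(0.414635)
  = −0.75 × (-0.880357) = 0.660268 substitutions/site.

0.660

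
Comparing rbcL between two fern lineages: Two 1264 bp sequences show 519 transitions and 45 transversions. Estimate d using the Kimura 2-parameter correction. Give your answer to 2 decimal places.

P = 519/1264 ≈ 0.410601 and Q = 45/1264 ≈ 0.035601.
Under the Kimura two-parameter model, d = −½ ln(1 − 2P − Q) − ¼ ln(1 − 2Q).
1 − 2P − Q = 0.143197, giving −½ ln(0.143197) = 0.971767.
1 − 2Q = 0.928798, giving −¼ ln(0.928798) = 0.018466.
d = 0.971767 + 0.018466 = 0.990233.

0.99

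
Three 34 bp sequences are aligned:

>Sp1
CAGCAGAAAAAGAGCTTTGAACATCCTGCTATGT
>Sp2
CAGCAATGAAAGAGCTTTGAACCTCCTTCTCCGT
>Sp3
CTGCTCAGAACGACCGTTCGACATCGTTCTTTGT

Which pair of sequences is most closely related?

Sp1–Sp2: 7/34 differ, p = 0.206, d = 0.241.
Sp1–Sp3: 12/34 differ, p = 0.353, d = 0.477.
Sp2–Sp3: 13/34 differ, p = 0.382, d = 0.535.
The smallest distance is between Sp1 and Sp2.

Sp1 and Sp2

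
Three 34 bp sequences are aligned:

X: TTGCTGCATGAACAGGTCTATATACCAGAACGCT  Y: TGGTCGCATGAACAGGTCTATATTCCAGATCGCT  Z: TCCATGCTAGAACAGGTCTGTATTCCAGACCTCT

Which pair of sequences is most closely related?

X and Y

X–Y: 5/34 differ, p = 0.147, d = 0.164.
X–Z: 9/34 differ, p = 0.265, d = 0.326.
Y–Z: 9/34 differ, p = 0.265, d = 0.326.
The smallest distance is between X and Y.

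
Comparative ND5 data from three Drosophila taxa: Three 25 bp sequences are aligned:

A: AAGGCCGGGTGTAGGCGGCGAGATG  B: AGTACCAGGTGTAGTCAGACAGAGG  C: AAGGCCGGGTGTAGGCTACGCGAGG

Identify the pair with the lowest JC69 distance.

A–B: 9/25 differ, p = 0.360, d = 0.490.
A–C: 4/25 differ, p = 0.160, d = 0.180.
B–C: 10/25 differ, p = 0.400, d = 0.572.
The smallest distance is between A and C.

A and C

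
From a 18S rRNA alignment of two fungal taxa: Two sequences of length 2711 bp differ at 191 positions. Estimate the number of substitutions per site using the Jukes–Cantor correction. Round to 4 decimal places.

0.0740

p = 191/2711 ≈ 0.070454.
d = −(3/4) ln(1 − 4p/3) = −0.75 ln(1 − 0.093939) = −0.75 ln(0.906061)
  = −0.75 × (-0.098649) = 0.073987 substitutions/site.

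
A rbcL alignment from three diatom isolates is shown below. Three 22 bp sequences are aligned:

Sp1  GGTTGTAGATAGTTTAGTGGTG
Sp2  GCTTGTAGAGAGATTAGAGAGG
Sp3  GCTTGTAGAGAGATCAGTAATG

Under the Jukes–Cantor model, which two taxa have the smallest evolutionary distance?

Sp2 and Sp3

Sp1–Sp2: 6/22 differ, p = 0.273, d = 0.339.
Sp1–Sp3: 6/22 differ, p = 0.273, d = 0.339.
Sp2–Sp3: 4/22 differ, p = 0.182, d = 0.208.
The smallest distance is between Sp2 and Sp3.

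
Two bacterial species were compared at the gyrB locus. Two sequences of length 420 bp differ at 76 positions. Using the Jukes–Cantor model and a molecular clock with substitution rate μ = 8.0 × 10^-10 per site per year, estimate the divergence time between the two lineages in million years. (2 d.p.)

p = 76/420 ≈ 0.180952.
d = −(3/4) ln(1 − 4p/3) = −0.75 ln(1 − 0.241269) = −0.75 ln(0.758731)
  = −0.75 × (-0.276108) = 0.207081 substitutions/site.
Under a molecular clock d = 2μt, so t = d/(2μ) = 0.207081 / (2 × 8.0 × 10^-10) = 129.43 million years.

129.43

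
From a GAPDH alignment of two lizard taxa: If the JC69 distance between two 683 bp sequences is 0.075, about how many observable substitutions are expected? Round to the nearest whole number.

Invert JC69: p = (3/4)(1 − e^(−4d/3)) = 0.75 × (1 − e^(-0.1)) = 0.75 × (1 − 0.904837) = 0.071372.
Expected differing sites = pL ≈ 0.071372 × 683 = 48.747076 ≈ 49.

49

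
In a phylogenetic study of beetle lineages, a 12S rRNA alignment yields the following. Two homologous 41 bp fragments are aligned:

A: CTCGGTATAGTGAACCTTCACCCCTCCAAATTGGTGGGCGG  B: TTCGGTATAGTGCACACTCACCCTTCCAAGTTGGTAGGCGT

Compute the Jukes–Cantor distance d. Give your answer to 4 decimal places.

0.2260

The sequences differ at 8 of 41 sites (1, 13, 16, 17, 24, 30, 36, 41), so p = 8/41 ≈ 0.195122.
d = −(3/4) ln(1 − 4p/3) = −0.75 ln(1 − 0.260163) = −0.75 ln(0.739837)
  = −0.75 × (-0.301325) = 0.225994 substitutions/site.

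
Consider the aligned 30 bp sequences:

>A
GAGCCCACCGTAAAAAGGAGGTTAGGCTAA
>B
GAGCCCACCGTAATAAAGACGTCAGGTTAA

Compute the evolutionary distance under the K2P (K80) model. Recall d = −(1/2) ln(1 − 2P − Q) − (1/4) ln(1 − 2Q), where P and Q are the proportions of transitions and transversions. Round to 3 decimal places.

Of 30 sites, 3 differences are transitions and 2 are transversions, so P = 3/30 = 0.1 and Q = 2/30 ≈ 0.066667.
Under the Kimura two-parameter model, d = −½ ln(1 − 2P − Q) − ¼ ln(1 − 2Q).
1 − 2P − Q = 0.733333, giving −½ ln(0.733333) = 0.155078.
1 − 2Q = 0.866666, giving −¼ ln(0.866666) = 0.035775.
d = 0.155078 + 0.035775 = 0.190853.

0.191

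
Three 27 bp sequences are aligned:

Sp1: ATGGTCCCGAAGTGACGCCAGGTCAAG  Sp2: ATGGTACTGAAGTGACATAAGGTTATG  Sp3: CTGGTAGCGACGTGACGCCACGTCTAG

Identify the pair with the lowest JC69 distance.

Sp1 and Sp3

Sp1–Sp2: 7/27 differ, p = 0.259, d = 0.318.
Sp1–Sp3: 6/27 differ, p = 0.222, d = 0.264.
Sp2–Sp3: 11/27 differ, p = 0.407, d = 0.588.
The smallest distance is between Sp1 and Sp3.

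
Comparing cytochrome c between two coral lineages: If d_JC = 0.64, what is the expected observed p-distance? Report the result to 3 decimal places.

0.431

p = (3/4)(1 − e^(−4d/3)) = 0.75 × (1 − e^(-0.853333)) = 0.75 × (1 − 0.425993) = 0.430505.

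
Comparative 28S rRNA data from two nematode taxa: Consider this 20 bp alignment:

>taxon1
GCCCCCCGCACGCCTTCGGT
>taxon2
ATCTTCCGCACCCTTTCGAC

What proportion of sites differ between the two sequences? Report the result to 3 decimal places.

The sequences differ at 8 of 20 positions (sites 1, 2, 4, 5, 12, 14, 19, 20).
p = 8/20 = 0.400.

0.400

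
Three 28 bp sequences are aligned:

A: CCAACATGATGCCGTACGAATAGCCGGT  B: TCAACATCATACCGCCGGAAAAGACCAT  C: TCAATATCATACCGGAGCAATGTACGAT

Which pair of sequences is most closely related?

B and C

A–B: 10/28 differ, p = 0.357, d = 0.485.
A–C: 11/28 differ, p = 0.393, d = 0.556.
B–C: 8/28 differ, p = 0.286, d = 0.360.
The smallest distance is between B and C.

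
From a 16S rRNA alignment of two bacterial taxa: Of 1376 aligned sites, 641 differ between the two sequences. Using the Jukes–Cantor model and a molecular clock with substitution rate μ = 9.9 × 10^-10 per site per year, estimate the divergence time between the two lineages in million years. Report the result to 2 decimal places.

p = 641/1376 ≈ 0.465843.
d = −(3/4) ln(1 − 4p/3) = −0.75 ln(1 − 0.621124) = −0.75 ln(0.378876)
  = −0.75 × (-0.970546) = 0.727910 substitutions/site.
Under a molecular clock d = 2μt, so t = d/(2μ) = 0.727910 / (2 × 9.9 × 10^-10) = 367.63 million years.

367.63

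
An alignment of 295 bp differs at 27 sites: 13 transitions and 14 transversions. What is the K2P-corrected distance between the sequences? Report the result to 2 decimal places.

0.10

P = 13/295 ≈ 0.044068 and Q = 14/295 ≈ 0.047458.
Under the Kimura two-parameter model, d = −½ ln(1 − 2P − Q) − ¼ ln(1 − 2Q).
1 − 2P − Q = 0.864406, giving −½ ln(0.864406) = 0.072856.
1 − 2Q = 0.905084, giving −¼ ln(0.905084) = 0.024932.
d = 0.072856 + 0.024932 = 0.097788.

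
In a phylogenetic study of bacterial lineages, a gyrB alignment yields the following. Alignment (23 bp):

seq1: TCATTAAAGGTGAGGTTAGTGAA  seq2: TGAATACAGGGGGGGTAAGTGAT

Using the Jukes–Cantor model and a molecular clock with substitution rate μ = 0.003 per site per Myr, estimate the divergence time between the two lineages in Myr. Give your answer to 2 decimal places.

65.07

The sequences differ at 7 of 23 sites (2, 4, 7, 11, 13, 17, 23), so p = 7/23 ≈ 0.304348.
d = −(3/4) ln(1 − 4p/3) = −0.75 ln(1 − 0.405797) = −0.75 ln(0.594203)
  = −0.75 × (-0.520534) = 0.390401 substitutions/site.
Under a molecular clock d = 2μt, so t = d/(2μ) = 0.390401 / (2 × 0.003) = 65.07 Myr.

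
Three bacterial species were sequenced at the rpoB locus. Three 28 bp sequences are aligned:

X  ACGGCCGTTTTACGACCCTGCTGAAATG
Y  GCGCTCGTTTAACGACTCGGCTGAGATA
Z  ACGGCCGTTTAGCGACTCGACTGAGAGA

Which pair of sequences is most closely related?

X–Y: 8/28 differ, p = 0.286, d = 0.360.
X–Z: 8/28 differ, p = 0.286, d = 0.360.
Y–Z: 6/28 differ, p = 0.214, d = 0.252.
The smallest distance is between Y and Z.

Y and Z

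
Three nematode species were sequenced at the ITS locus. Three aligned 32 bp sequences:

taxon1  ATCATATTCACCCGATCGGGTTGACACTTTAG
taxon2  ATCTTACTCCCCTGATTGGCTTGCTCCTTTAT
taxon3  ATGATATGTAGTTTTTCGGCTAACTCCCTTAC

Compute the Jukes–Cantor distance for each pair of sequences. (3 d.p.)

taxon1–taxon2: 10/32 sites differ → p = 0.3125, d = −0.75 ln(1 − 0.416667) = 0.404248 ≈ 0.404.
taxon1–taxon3: 16/32 sites differ → p = 0.5, d = −0.75 ln(1 − 0.666667) = 0.823960 ≈ 0.824.
taxon2–taxon3: 15/32 sites differ → p = 0.46875, d = −0.75 ln(1 − 0.625) = 0.735622 ≈ 0.736.

d(taxon1,taxon2) = 0.404, d(taxon1,taxon3) = 0.824, d(taxon2,taxon3) = 0.736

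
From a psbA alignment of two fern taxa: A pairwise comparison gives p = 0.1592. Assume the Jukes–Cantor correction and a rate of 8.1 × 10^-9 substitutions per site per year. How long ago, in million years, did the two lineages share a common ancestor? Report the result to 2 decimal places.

11.05

d = −(3/4) ln(1 − 4p/3) = −0.75 ln(1 − 0.212267) = −0.75 ln(0.787733)
  = −0.75 × (-0.238596) = 0.178947 substitutions/site.
Under a molecular clock d = 2μt, so t = d/(2μ) = 0.178947 / (2 × 8.1 × 10^-9) = 11.05 million years.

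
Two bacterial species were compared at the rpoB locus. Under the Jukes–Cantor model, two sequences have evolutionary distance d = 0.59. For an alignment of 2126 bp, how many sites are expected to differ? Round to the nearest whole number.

Invert JC69: p = (3/4)(1 − e^(−4d/3)) = 0.75 × (1 − e^(-0.786667)) = 0.75 × (1 − 0.455360) = 0.408480.
Expected differing sites = pL ≈ 0.408480 × 2126 = 868.42848 ≈ 868.

868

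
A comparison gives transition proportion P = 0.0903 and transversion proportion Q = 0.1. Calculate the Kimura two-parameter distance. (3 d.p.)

0.220

Under the Kimura two-parameter model, d = −½ ln(1 − 2P − Q) − ¼ ln(1 − 2Q).
1 − 2P − Q = 0.7194, giving −½ ln(0.7194) = 0.164669.
1 − 2Q = 0.8, giving −¼ ln(0.8) = 0.055786.
d = 0.164669 + 0.055786 = 0.220455.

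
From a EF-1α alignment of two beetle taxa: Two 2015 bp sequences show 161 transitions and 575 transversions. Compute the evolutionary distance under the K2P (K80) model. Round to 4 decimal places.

P = 161/2015 ≈ 0.079901 and Q = 575/2015 ≈ 0.28536.
Under the Kimura two-parameter model, d = −½ ln(1 − 2P − Q) − ¼ ln(1 − 2Q).
1 − 2P − Q = 0.554838, giving −½ ln(0.554838) = 0.294540.
1 − 2Q = 0.42928, giving −¼ ln(0.42928) = 0.211411.
d = 0.294540 + 0.211411 = 0.505951.

0.5060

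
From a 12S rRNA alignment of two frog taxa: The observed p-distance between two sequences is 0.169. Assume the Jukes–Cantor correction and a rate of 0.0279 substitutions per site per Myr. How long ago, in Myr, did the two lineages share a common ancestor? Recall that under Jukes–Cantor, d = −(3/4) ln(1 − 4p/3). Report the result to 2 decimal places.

d = −(3/4) ln(1 − 4p/3) = −0.75 ln(1 − 0.225333) = −0.75 ln(0.774667)
  = −0.75 × (-0.255322) = 0.191492 substitutions/site.
Under a molecular clock d = 2μt, so t = d/(2μ) = 0.191492 / (2 × 0.0279) = 3.43 Myr.

3.43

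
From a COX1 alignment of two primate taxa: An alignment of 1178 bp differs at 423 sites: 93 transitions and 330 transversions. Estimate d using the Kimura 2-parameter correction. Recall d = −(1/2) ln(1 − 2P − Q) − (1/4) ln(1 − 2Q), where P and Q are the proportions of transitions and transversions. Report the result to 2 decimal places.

0.49

P = 93/1178 ≈ 0.078947 and Q = 330/1178 ≈ 0.280136.
Under the Kimura two-parameter model, d = −½ ln(1 − 2P − Q) − ¼ ln(1 − 2Q).
1 − 2P − Q = 0.56197, giving −½ ln(0.56197) = 0.288153.
1 − 2Q = 0.439728, giving −¼ ln(0.439728) = 0.205400.
d = 0.288153 + 0.205400 = 0.493553.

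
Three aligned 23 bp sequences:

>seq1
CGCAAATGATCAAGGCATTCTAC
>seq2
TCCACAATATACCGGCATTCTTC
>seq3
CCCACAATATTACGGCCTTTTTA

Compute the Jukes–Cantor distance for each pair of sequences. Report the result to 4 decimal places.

seq1–seq2: 9/23 sites differ → p ≈ 0.391304, d = −0.75 ln(1 − 0.521739) = 0.553199 ≈ 0.5532.
seq1–seq3: 10/23 sites differ → p ≈ 0.434783, d = −0.75 ln(1 − 0.579711) = 0.650110 ≈ 0.6501.
seq2–seq3: 6/23 sites differ → p ≈ 0.26087, d = −0.75 ln(1 − 0.347827) = 0.320584 ≈ 0.3206.

d(seq1,seq2) = 0.5532, d(seq1,seq3) = 0.6501, d(seq2,seq3) = 0.3206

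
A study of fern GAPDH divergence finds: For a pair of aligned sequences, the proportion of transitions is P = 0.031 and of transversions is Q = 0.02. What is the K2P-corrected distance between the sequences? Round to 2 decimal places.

Under the Kimura two-parameter model, d = −½ ln(1 − 2P − Q) − ¼ ln(1 − 2Q).
1 − 2P − Q = 0.918, giving −½ ln(0.918) = 0.042779.
1 − 2Q = 0.96, giving −¼ ln(0.96) = 0.010205.
d = 0.042779 + 0.010205 = 0.052984.

0.05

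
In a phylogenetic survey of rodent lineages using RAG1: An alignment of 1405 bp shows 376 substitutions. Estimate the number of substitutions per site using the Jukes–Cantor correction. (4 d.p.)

p = 376/1405 ≈ 0.267616.
d = −(3/4) ln(1 − 4p/3) = −0.75 ln(1 − 0.356821) = −0.75 ln(0.643179)
  = −0.75 × (-0.441332) = 0.330999 substitutions/site.

0.3310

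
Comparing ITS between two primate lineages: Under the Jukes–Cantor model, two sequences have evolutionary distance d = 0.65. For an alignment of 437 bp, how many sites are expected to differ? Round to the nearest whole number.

Invert JC69: p = (3/4)(1 − e^(−4d/3)) = 0.75 × (1 − e^(-0.866667)) = 0.75 × (1 − 0.420350) = 0.434738.
Expected differing sites = pL ≈ 0.434738 × 437 = 189.980506 ≈ 190.

190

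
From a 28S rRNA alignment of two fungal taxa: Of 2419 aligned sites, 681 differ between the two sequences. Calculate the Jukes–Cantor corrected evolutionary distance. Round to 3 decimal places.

0.353

p = 681/2419 ≈ 0.281521.
d = −(3/4) ln(1 − 4p/3) = −0.75 ln(1 − 0.375361) = −0.75 ln(0.624639)
  = −0.75 × (-0.470581) = 0.352936 substitutions/site.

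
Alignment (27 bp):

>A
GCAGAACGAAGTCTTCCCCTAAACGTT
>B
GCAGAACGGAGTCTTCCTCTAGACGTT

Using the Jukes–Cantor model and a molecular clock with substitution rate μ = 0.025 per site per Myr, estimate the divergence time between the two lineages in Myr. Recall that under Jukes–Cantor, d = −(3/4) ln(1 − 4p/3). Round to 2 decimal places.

The sequences differ at 3 of 27 sites (9, 18, 22), so p = 3/27 ≈ 0.111111.
d = −(3/4) ln(1 − 4p/3) = −0.75 ln(1 − 0.148148) = −0.75 ln(0.851852)
  = −0.75 × (-0.160342) = 0.120257 substitutions/site.
Under a molecular clock d = 2μt, so t = d/(2μ) = 0.120257 / (2 × 0.025) = 2.41 Myr.

2.41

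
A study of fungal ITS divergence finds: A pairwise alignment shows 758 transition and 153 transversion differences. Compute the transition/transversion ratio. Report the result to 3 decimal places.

4.954

R = 758/153 = 4.954248… ≈ 4.954 (to 3 d.p.).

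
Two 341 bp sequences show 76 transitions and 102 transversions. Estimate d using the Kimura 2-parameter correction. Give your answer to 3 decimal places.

0.911

P = 76/341 ≈ 0.222874 and Q = 102/341 ≈ 0.29912.
Under the Kimura two-parameter model, d = −½ ln(1 − 2P − Q) − ¼ ln(1 − 2Q).
1 − 2P − Q = 0.255132, giving −½ ln(0.255132) = 0.682987.
1 − 2Q = 0.40176, giving −¼ ln(0.40176) = 0.227975.
d = 0.682987 + 0.227975 = 0.910962.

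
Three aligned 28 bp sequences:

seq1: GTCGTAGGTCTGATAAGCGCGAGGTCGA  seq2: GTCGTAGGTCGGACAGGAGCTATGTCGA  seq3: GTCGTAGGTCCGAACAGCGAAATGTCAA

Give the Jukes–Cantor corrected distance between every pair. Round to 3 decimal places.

d(seq1,seq2) = 0.252, d(seq1,seq3) = 0.304, d(seq2,seq3) = 0.360

seq1–seq2: 6/28 sites differ → p ≈ 0.214286, d = −0.75 ln(1 − 0.285715) = 0.252355 ≈ 0.252.
seq1–seq3: 7/28 sites differ → p = 0.25, d = −0.75 ln(1 − 0.333333) = 0.304098 ≈ 0.304.
seq2–seq3: 8/28 sites differ → p ≈ 0.285714, d = −0.75 ln(1 − 0.380952) = 0.359679 ≈ 0.360.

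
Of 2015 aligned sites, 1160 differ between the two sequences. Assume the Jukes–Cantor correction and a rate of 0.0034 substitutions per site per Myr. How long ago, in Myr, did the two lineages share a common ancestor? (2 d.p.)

p = 1160/2015 ≈ 0.575682.
d = −(3/4) ln(1 − 4p/3) = −0.75 ln(1 − 0.767576) = −0.75 ln(0.232424)
  = −0.75 × (-1.459192) = 1.094394 substitutions/site.
Under a molecular clock d = 2μt, so t = d/(2μ) = 1.094394 / (2 × 0.0034) = 160.94 Myr.

160.94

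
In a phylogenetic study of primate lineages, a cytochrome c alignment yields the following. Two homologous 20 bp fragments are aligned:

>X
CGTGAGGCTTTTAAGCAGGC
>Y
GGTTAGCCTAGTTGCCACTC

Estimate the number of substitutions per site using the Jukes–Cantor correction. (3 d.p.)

The sequences differ at 10 of 20 sites (1, 4, 7, 10, 11, 13, 14, 15, 18, 19), so p = 10/20 = 0.5.
d = −(3/4) ln(1 − 4p/3) = −0.75 ln(1 − 0.666667) = −0.75 ln(0.333333)
  = −0.75 × (-1.098613) = 0.823960 substitutions/site.

0.824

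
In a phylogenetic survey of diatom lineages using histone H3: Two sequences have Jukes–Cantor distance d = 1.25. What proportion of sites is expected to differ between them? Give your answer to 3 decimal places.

p = (3/4)(1 − e^(−4d/3)) = 0.75 × (1 − e^(-1.666667)) = 0.75 × (1 − 0.188876) = 0.608343.

0.608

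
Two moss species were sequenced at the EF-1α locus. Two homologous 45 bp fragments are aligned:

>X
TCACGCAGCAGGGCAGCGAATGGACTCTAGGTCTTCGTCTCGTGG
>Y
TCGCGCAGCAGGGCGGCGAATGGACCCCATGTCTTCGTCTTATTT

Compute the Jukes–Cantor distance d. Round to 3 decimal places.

The sequences differ at 9 of 45 sites (3, 15, 26, 28, 30, 41, 42, 44, 45), so p = 9/45 = 0.2.
d = −(3/4) ln(1 − 4p/3) = −0.75 ln(1 − 0.266667) = −0.75 ln(0.733333)
  = −0.75 × (-0.310155) = 0.232616 substitutions/site.

0.233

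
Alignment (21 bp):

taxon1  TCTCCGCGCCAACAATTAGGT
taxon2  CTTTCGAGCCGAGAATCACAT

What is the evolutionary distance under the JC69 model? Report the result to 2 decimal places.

The sequences differ at 9 of 21 sites (1, 2, 4, 7, 11, 13, 17, 19, 20), so p = 9/21 ≈ 0.428571.
d = −(3/4) ln(1 − 4p/3) = −0.75 ln(1 − 0.571428) = −0.75 ln(0.428572)
  = −0.75 × (-0.847297) = 0.635473 substitutions/site.

0.64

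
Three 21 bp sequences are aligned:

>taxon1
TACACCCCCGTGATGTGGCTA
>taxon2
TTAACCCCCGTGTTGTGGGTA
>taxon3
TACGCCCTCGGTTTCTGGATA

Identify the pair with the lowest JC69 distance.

taxon1 and taxon2

taxon1–taxon2: 4/21 differ, p = 0.190, d = 0.220.
taxon1–taxon3: 7/21 differ, p = 0.333, d = 0.441.
taxon2–taxon3: 8/21 differ, p = 0.381, d = 0.532.
The smallest distance is between taxon1 and taxon2.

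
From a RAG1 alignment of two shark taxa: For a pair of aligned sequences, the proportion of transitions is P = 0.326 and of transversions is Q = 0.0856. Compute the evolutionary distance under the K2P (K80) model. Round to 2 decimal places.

Under the Kimura two-parameter model, d = −½ ln(1 − 2P − Q) − ¼ ln(1 − 2Q).
1 − 2P − Q = 0.2624, giving −½ ln(0.2624) = 0.668943.
1 − 2Q = 0.8288, giving −¼ ln(0.8288) = 0.046944.
d = 0.668943 + 0.046944 = 0.715887.

0.72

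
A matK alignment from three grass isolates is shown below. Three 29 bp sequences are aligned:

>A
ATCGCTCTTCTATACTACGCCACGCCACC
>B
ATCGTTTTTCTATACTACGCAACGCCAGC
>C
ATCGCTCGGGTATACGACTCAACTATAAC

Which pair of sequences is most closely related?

A and B

A–B: 4/29 differ, p = 0.138, d = 0.152.
A–C: 10/29 differ, p = 0.345, d = 0.462.
B–C: 11/29 differ, p = 0.379, d = 0.529.
The smallest distance is between A and B.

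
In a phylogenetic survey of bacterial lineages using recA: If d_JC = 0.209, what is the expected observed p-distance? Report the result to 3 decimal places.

p = (3/4)(1 − e^(−4d/3)) = 0.75 × (1 − e^(-0.278667)) = 0.75 × (1 − 0.756792) = 0.182406.

0.182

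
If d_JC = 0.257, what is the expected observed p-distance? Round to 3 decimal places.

0.218

p = (3/4)(1 − e^(−4d/3)) = 0.75 × (1 − e^(-0.342667)) = 0.75 × (1 − 0.709875) = 0.217594.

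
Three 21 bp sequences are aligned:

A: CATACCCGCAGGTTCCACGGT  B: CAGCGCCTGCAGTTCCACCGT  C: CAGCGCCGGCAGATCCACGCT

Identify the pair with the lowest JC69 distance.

A–B: 8/21 differ, p = 0.381, d = 0.532.
A–C: 8/21 differ, p = 0.381, d = 0.532.
B–C: 4/21 differ, p = 0.190, d = 0.220.
The smallest distance is between B and C.

B and C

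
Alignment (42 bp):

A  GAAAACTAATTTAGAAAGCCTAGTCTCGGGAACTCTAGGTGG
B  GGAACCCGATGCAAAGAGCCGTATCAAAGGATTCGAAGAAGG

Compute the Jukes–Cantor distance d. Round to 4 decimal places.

0.8240

The sequences differ at 21 of 42 sites, so p = 21/42 = 0.5.
d = −(3/4) ln(1 − 4p/3) = −0.75 ln(1 − 0.666667) = −0.75 ln(0.333333)
  = −0.75 × (-1.098613) = 0.823960 substitutions/site.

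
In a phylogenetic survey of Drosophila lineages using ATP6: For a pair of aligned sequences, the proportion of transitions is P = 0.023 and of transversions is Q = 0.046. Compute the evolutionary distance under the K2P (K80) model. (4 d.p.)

Under the Kimura two-parameter model, d = −½ ln(1 − 2P − Q) − ¼ ln(1 − 2Q).
1 − 2P − Q = 0.908, giving −½ ln(0.908) = 0.048255.
1 − 2Q = 0.908, giving −¼ ln(0.908) = 0.024128.
d = 0.048255 + 0.024128 = 0.072383.

0.0724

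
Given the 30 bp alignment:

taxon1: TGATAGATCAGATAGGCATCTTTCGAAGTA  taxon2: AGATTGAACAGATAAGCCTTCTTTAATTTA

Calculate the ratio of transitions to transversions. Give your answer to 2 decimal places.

Transitions are A↔G and C↔T; transversions are all other mismatches.
Transitions: 5. Transversions: 6.
R = 5/6 = 0.833333… ≈ 0.83 (to 2 d.p.).

0.83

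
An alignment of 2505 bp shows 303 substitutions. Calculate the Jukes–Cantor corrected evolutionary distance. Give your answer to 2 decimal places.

p = 303/2505 ≈ 0.120958.
d = −(3/4) ln(1 − 4p/3) = −0.75 ln(1 − 0.161277) = −0.75 ln(0.838723)
  = −0.75 × (-0.175875) = 0.131906 substitutions/site.

0.13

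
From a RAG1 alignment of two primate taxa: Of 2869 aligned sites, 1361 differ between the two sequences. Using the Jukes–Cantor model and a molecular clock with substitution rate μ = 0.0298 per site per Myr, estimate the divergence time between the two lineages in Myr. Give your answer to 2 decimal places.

p = 1361/2869 ≈ 0.474381.
d = −(3/4) ln(1 − 4p/3) = −0.75 ln(1 − 0.632508) = −0.75 ln(0.367492)
  = −0.75 × (-1.001054) = 0.750791 substitutions/site.
Under a molecular clock d = 2μt, so t = d/(2μ) = 0.750791 / (2 × 0.0298) = 12.60 Myr.

12.60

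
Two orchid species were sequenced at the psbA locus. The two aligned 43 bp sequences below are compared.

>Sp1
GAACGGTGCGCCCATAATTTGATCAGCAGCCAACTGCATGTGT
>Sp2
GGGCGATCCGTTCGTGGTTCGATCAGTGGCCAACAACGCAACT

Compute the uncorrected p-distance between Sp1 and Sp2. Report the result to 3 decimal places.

The sequences differ at 19 of 43 positions.
p = 19/43 = 0.441860… ≈ 0.442 (to 3 d.p.).

0.442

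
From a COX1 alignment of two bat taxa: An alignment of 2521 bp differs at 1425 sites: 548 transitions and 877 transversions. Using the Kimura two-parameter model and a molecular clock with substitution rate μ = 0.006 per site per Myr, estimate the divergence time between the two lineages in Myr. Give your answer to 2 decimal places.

P = 548/2521 ≈ 0.217374 and Q = 877/2521 ≈ 0.347878.
Under the Kimura two-parameter model, d = −½ ln(1 − 2P − Q) − ¼ ln(1 − 2Q).
1 − 2P − Q = 0.217374, giving −½ ln(0.217374) = 0.763068.
1 − 2Q = 0.304244, giving −¼ ln(0.304244) = 0.297481.
d = 0.763068 + 0.297481 = 1.060549.
Under a molecular clock d = 2μt, so t = d/(2μ) = 1.060549 / (2 × 0.006) = 88.38 Myr.

88.38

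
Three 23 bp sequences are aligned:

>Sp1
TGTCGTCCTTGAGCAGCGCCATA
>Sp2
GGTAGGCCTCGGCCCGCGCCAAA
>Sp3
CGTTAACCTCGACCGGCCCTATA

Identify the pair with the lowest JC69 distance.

Sp1 and Sp2

Sp1–Sp2: 8/23 differ, p = 0.348, d = 0.467.
Sp1–Sp3: 9/23 differ, p = 0.391, d = 0.553.
Sp2–Sp3: 9/23 differ, p = 0.391, d = 0.553.
The smallest distance is between Sp1 and Sp2.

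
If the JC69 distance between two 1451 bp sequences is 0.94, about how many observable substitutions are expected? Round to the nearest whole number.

Invert JC69: p = (3/4)(1 − e^(−4d/3)) = 0.75 × (1 − e^(-1.253333)) = 0.75 × (1 − 0.285551) = 0.535837.
Expected differing sites = pL ≈ 0.535837 × 1451 = 777.499487 ≈ 777.

777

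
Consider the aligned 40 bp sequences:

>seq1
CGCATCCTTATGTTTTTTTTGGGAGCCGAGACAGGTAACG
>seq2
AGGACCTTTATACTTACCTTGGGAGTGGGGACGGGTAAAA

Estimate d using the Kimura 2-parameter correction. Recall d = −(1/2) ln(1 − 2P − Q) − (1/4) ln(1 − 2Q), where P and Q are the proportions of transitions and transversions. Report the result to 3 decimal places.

Of 40 sites, 10 differences are transitions and 5 are transversions, so P = 10/40 = 0.25 and Q = 5/40 = 0.125.
Under the Kimura two-parameter model, d = −½ ln(1 − 2P − Q) − ¼ ln(1 − 2Q).
1 − 2P − Q = 0.375, giving −½ ln(0.375) = 0.490415.
1 − 2Q = 0.75, giving −¼ ln(0.75) = 0.071921.
d = 0.490415 + 0.071921 = 0.562336.

0.562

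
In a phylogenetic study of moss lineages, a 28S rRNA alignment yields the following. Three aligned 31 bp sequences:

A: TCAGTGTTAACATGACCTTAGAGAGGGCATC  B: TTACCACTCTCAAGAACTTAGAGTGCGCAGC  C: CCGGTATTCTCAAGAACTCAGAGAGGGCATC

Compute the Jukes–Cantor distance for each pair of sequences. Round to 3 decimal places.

d(A,B) = 0.544, d(A,C) = 0.316, d(B,C) = 0.422

A–B: 12/31 sites differ → p ≈ 0.387097, d = −0.75 ln(1 − 0.516129) = 0.544453 ≈ 0.544.
A–C: 8/31 sites differ → p ≈ 0.258065, d = −0.75 ln(1 − 0.344087) = 0.316295 ≈ 0.316.
B–C: 10/31 sites differ → p ≈ 0.322581, d = −0.75 ln(1 − 0.430108) = 0.421731 ≈ 0.422.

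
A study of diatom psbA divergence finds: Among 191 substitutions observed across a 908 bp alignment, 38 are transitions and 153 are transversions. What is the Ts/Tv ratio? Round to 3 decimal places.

0.248

R = 38/153 = 0.248366… ≈ 0.248 (to 3 d.p.).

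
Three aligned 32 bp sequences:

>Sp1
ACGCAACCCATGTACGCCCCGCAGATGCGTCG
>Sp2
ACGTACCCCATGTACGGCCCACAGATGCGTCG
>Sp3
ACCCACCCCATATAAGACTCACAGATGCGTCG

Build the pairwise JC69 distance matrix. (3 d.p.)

d(Sp1,Sp2) = 0.137, d(Sp1,Sp3) = 0.259, d(Sp2,Sp3) = 0.216

Sp1–Sp2: 4/32 sites differ → p = 0.125, d = −0.75 ln(1 − 0.166667) = 0.136741 ≈ 0.137.
Sp1–Sp3: 7/32 sites differ → p = 0.21875, d = −0.75 ln(1 − 0.291667) = 0.258631 ≈ 0.259.
Sp2–Sp3: 6/32 sites differ → p = 0.1875, d = −0.75 ln(1 − 0.25) = 0.215762 ≈ 0.216.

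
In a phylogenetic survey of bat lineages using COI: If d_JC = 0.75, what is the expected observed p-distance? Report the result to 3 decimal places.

0.474

p = (3/4)(1 − e^(−4d/3)) = 0.75 × (1 − e^(-1)) = 0.75 × (1 − 0.367879) = 0.474091.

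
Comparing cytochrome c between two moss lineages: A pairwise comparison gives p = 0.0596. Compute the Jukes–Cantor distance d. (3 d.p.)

0.062

d = −(3/4) ln(1 − 4p/3) = −0.75 ln(1 − 0.079467) = −0.75 ln(0.920533)
  = −0.75 × (-0.082802) = 0.062102 substitutions/site.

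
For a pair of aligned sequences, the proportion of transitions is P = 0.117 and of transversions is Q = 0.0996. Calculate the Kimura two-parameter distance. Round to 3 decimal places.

Under the Kimura two-parameter model, d = −½ ln(1 − 2P − Q) − ¼ ln(1 − 2Q).
1 − 2P − Q = 0.6664, giving −½ ln(0.6664) = 0.202933.
1 − 2Q = 0.8008, giving −¼ ln(0.8008) = 0.055536.
d = 0.202933 + 0.055536 = 0.258469.

0.258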